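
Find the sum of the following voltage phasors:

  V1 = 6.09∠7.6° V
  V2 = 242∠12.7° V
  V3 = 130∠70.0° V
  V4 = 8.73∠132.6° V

Step 1 — Convert each phasor to rectangular form:
  V1 = 6.09·(cos(7.6°) + j·sin(7.6°)) = 6.037 + j0.8054 V
  V2 = 242·(cos(12.7°) + j·sin(12.7°)) = 236.1 + j53.2 V
  V3 = 130·(cos(70.0°) + j·sin(70.0°)) = 44.46 + j122.2 V
  V4 = 8.73·(cos(132.6°) + j·sin(132.6°)) = -5.909 + j6.426 V
Step 2 — Sum components: V_total = 280.7 + j182.6 V.
Step 3 — Convert to polar: |V_total| = 334.8 V, ∠V_total = 33.0°.

V_total = 334.8∠33.0° V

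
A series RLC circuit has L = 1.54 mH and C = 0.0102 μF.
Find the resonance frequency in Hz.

Step 1 — Resonance condition Im(Z)=0 gives ω₀ = 1/√(LC).
Step 2 — ω₀ = 1/√(0.00154·1.02e-08) = 2.523e+05 rad/s.
Step 3 — f₀ = ω₀/(2π) = 4.016e+04 Hz.

f₀ = 4.016e+04 Hz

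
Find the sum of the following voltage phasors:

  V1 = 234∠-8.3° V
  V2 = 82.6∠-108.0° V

Step 1 — Convert each phasor to rectangular form:
  V1 = 234·(cos(-8.3°) + j·sin(-8.3°)) = 231.5 - j33.78 V
  V2 = 82.6·(cos(-108.0°) + j·sin(-108.0°)) = -25.52 - j78.56 V
Step 2 — Sum components: V_total = 206 - j112.3 V.
Step 3 — Convert to polar: |V_total| = 234.7 V, ∠V_total = -28.6°.

V_total = 234.7∠-28.6° V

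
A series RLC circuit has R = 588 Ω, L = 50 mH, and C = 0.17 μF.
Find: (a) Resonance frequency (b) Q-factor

Step 1 — Resonance condition Im(Z)=0 gives ω₀ = 1/√(LC).
Step 2 — ω₀ = 1/√(0.05·1.7e-07) = 1.085e+04 rad/s.
Step 3 — f₀ = ω₀/(2π) = 1726 Hz.
Step 4 — Series Q: Q = ω₀L/R = 1.085e+04·0.05/588 = 0.9223.

(a) f₀ = 1726 Hz  (b) Q = 0.9223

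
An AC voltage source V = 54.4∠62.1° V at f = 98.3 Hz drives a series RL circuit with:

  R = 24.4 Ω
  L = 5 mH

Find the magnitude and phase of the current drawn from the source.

Step 1 — Angular frequency: ω = 2π·f = 2π·98.3 = 617.6 rad/s.
Step 2 — Component impedances:
  R: Z = R = 24.4 Ω
  L: Z = jωL = j·617.6·0.005 = 0 + j3.088 Ω
Step 3 — Series combination: Z_total = R + L = 24.4 + j3.088 Ω = 24.59∠7.2° Ω.
Step 4 — Source phasor: V = 54.4∠62.1° V = 25.46 + j48.08 V.
Step 5 — Ohm's law: I = V / Z_total = (25.46 + j48.08) / (24.4 + j3.088) = 1.272 + j1.809 A.
Step 6 — Convert to polar: |I| = 2.212 A, ∠I = 54.9°.

I = 2.212∠54.9° A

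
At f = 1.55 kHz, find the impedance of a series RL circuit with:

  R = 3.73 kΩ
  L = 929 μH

Step 1 — Angular frequency: ω = 2π·f = 2π·1550 = 9739 rad/s.
Step 2 — Component impedances:
  R: Z = R = 3730 Ω
  L: Z = jωL = j·9739·0.000929 = 0 + j9.047 Ω
Step 3 — Series combination: Z_total = R + L = 3730 + j9.047 Ω = 3730∠0.1° Ω.

Z = 3730 + j9.047 Ω = 3730∠0.1° Ω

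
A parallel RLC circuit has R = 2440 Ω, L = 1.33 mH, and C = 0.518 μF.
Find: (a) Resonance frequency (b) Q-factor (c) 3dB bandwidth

Step 1 — Resonance: ω₀ = 1/√(LC) = 1/√(0.00133·5.18e-07) = 3.81e+04 rad/s.
Step 2 — f₀ = ω₀/(2π) = 6064 Hz.
Step 3 — Parallel Q: Q = R/(ω₀L) = 2440/(3.81e+04·0.00133) = 48.15.
Step 4 — Bandwidth: Δω = ω₀/Q = 791.2 rad/s; BW = Δω/(2π) = 125.9 Hz.

(a) f₀ = 6064 Hz  (b) Q = 48.15  (c) BW = 125.9 Hz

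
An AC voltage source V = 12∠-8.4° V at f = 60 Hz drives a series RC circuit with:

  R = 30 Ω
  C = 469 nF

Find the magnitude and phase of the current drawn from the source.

Step 1 — Angular frequency: ω = 2π·f = 2π·60 = 377 rad/s.
Step 2 — Component impedances:
  R: Z = R = 30 Ω
  C: Z = 1/(jωC) = -j/(ω·C) = 0 - j5656 Ω
Step 3 — Series combination: Z_total = R + C = 30 - j5656 Ω = 5656∠-89.7° Ω.
Step 4 — Source phasor: V = 12∠-8.4° V = 11.87 - j1.753 V.
Step 5 — Ohm's law: I = V / Z_total = (11.87 - j1.753) / (30 - j5656) = 0.0003211 + j0.002097 A.
Step 6 — Convert to polar: |I| = 0.002122 A, ∠I = 81.3°.

I = 0.002122∠81.3° A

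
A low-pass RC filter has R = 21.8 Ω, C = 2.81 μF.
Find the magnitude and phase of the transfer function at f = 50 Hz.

Step 1 — Angular frequency: ω = 2π·50 = 314.2 rad/s.
Step 2 — Transfer function: H(jω) = 1/(1 + jωRC).
Step 3 — Denominator: 1 + jωRC = 1 + j·314.2·21.8·2.81e-06 = 1 + j0.01924.
Step 4 — H = 0.9996 - j0.01924.
Step 5 — Magnitude: |H| = 0.9998 (-0.0 dB); phase: φ = -1.1°.

|H| = 0.9998 (-0.0 dB), φ = -1.1°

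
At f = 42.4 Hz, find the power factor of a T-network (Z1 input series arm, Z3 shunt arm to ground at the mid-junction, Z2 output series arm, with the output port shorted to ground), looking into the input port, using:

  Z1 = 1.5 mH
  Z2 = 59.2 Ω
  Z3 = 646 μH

Step 1 — Angular frequency: ω = 2π·f = 2π·42.4 = 266.4 rad/s.
Step 2 — Component impedances:
  Z1: Z = jωL = j·266.4·0.0015 = 0 + j0.3996 Ω
  Z2: Z = R = 59.2 Ω
  Z3: Z = jωL = j·266.4·0.000646 = 0 + j0.1721 Ω
Step 3 — With the output port shorted to ground, the output series arm Z2 runs from the junction to ground; the shunt arm Z3 also runs from the junction to ground. They appear in parallel: Z3 || Z2 = 0.0005003 + j0.1721 Ω.
Step 4 — Series with input arm Z1: Z_in = Z1 + (Z3 || Z2) = 0.0005003 + j0.5717 Ω = 0.5717∠89.9° Ω.
Step 5 — Power factor: PF = cos(φ) = Re(Z)/|Z| = 0.0005003/0.5717 = 0.0008751.
Step 6 — Type: Im(Z) = 0.5717 ⇒ lagging (phase φ = 89.9°).

PF = 0.0008751 (lagging, φ = 89.9°)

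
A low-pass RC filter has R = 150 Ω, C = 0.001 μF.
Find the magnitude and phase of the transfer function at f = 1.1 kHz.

Step 1 — Angular frequency: ω = 2π·1100 = 6912 rad/s.
Step 2 — Transfer function: H(jω) = 1/(1 + jωRC).
Step 3 — Denominator: 1 + jωRC = 1 + j·6912·150·1e-09 = 1 + j0.001037.
Step 4 — H = 1 - j0.001037.
Step 5 — Magnitude: |H| = 1 (-0.0 dB); phase: φ = -0.1°.

|H| = 1 (-0.0 dB), φ = -0.1°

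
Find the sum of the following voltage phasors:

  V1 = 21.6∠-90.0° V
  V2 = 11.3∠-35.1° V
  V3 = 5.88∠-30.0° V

Step 1 — Convert each phasor to rectangular form:
  V1 = 21.6·(cos(-90.0°) + j·sin(-90.0°)) = 0 - j21.6 V
  V2 = 11.3·(cos(-35.1°) + j·sin(-35.1°)) = 9.245 - j6.498 V
  V3 = 5.88·(cos(-30.0°) + j·sin(-30.0°)) = 5.092 - j2.94 V
Step 2 — Sum components: V_total = 14.34 - j31.04 V.
Step 3 — Convert to polar: |V_total| = 34.19 V, ∠V_total = -65.2°.

V_total = 34.19∠-65.2° V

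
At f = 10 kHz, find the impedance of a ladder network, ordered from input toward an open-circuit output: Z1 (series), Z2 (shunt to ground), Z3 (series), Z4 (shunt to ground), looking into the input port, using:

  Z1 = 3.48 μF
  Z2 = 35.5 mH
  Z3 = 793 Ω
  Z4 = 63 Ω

Step 1 — Angular frequency: ω = 2π·f = 2π·1e+04 = 6.283e+04 rad/s.
Step 2 — Component impedances:
  Z1: Z = 1/(jωC) = -j/(ω·C) = 0 - j4.573 Ω
  Z2: Z = jωL = j·6.283e+04·0.0355 = 0 + j2231 Ω
  Z3: Z = R = 793 Ω
  Z4: Z = R = 63 Ω
Step 3 — Ladder network (open output): work backward from the far end, alternating series and parallel combinations. Z_in = 746.1 + j281.8 Ω = 797.5∠20.7° Ω.

Z = 746.1 + j281.8 Ω = 797.5∠20.7° Ω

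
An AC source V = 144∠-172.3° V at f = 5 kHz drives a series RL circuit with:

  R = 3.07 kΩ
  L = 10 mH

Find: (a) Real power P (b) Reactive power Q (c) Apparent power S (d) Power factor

Step 1 — Angular frequency: ω = 2π·f = 2π·5000 = 3.142e+04 rad/s.
Step 2 — Component impedances:
  R: Z = R = 3070 Ω
  L: Z = jωL = j·3.142e+04·0.01 = 0 + j314.2 Ω
Step 3 — Series combination: Z_total = R + L = 3070 + j314.2 Ω = 3086∠5.8° Ω.
Step 4 — Source phasor: V = 144∠-172.3° V = -142.7 - j19.29 V.
Step 5 — Current: I = V / Z = -0.04664 - j0.001512 A = 0.04666∠-178.1° A.
Step 6 — Complex power: S = V·I* = 6.684 + j0.684 VA.
Step 7 — Real power: P = Re(S) = 6.684 W.
Step 8 — Reactive power: Q = Im(S) = 0.684 VAR.
Step 9 — Apparent power: |S| = 6.719 VA.
Step 10 — Power factor: PF = P/|S| = 0.9948 (lagging).

(a) P = 6.684 W  (b) Q = 0.684 VAR  (c) S = 6.719 VA  (d) PF = 0.9948 (lagging)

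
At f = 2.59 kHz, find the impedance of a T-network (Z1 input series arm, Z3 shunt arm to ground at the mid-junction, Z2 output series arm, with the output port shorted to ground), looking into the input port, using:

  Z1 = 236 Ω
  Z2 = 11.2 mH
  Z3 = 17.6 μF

Step 1 — Angular frequency: ω = 2π·f = 2π·2590 = 1.627e+04 rad/s.
Step 2 — Component impedances:
  Z1: Z = R = 236 Ω
  Z2: Z = jωL = j·1.627e+04·0.0112 = 0 + j182.3 Ω
  Z3: Z = 1/(jωC) = -j/(ω·C) = 0 - j3.491 Ω
Step 3 — With the output port shorted to ground, the output series arm Z2 runs from the junction to ground; the shunt arm Z3 also runs from the junction to ground. They appear in parallel: Z3 || Z2 = 0 - j3.56 Ω.
Step 4 — Series with input arm Z1: Z_in = Z1 + (Z3 || Z2) = 236 - j3.56 Ω = 236∠-0.9° Ω.

Z = 236 - j3.56 Ω = 236∠-0.9° Ω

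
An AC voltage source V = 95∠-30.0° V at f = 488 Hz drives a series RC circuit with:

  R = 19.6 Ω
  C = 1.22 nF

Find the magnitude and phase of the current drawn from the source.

Step 1 — Angular frequency: ω = 2π·f = 2π·488 = 3066 rad/s.
Step 2 — Component impedances:
  R: Z = R = 19.6 Ω
  C: Z = 1/(jωC) = -j/(ω·C) = 0 - j2.673e+05 Ω
Step 3 — Series combination: Z_total = R + C = 19.6 - j2.673e+05 Ω = 2.673e+05∠-90.0° Ω.
Step 4 — Source phasor: V = 95∠-30.0° V = 82.27 - j47.5 V.
Step 5 — Ohm's law: I = V / Z_total = (82.27 - j47.5) / (19.6 - j2.673e+05) = 0.0001777 + j0.0003077 A.
Step 6 — Convert to polar: |I| = 0.0003554 A, ∠I = 60.0°.

I = 0.0003554∠60.0° A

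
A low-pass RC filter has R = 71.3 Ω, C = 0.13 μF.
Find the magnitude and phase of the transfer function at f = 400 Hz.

Step 1 — Angular frequency: ω = 2π·400 = 2513 rad/s.
Step 2 — Transfer function: H(jω) = 1/(1 + jωRC).
Step 3 — Denominator: 1 + jωRC = 1 + j·2513·71.3·1.3e-07 = 1 + j0.0233.
Step 4 — H = 0.9995 - j0.02328.
Step 5 — Magnitude: |H| = 0.9997 (-0.0 dB); phase: φ = -1.3°.

|H| = 0.9997 (-0.0 dB), φ = -1.3°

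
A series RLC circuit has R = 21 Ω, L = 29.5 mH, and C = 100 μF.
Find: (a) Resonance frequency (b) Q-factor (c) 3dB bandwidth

Step 1 — Resonance: ω₀ = 1/√(LC) = 1/√(0.0295·0.0001) = 582.2 rad/s.
Step 2 — f₀ = ω₀/(2π) = 92.66 Hz.
Step 3 — Series Q: Q = ω₀L/R = 582.2·0.0295/21 = 0.8179.
Step 4 — Bandwidth: Δω = ω₀/Q = 711.9 rad/s; BW = Δω/(2π) = 113.3 Hz.

(a) f₀ = 92.66 Hz  (b) Q = 0.8179  (c) BW = 113.3 Hz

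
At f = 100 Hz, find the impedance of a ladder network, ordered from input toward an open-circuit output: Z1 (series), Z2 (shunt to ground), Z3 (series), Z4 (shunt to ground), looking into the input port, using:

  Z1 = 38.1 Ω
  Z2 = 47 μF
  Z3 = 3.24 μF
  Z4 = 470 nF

Step 1 — Angular frequency: ω = 2π·f = 2π·100 = 628.3 rad/s.
Step 2 — Component impedances:
  Z1: Z = R = 38.1 Ω
  Z2: Z = 1/(jωC) = -j/(ω·C) = 0 - j33.86 Ω
  Z3: Z = 1/(jωC) = -j/(ω·C) = 0 - j491.2 Ω
  Z4: Z = 1/(jωC) = -j/(ω·C) = 0 - j3386 Ω
Step 3 — Ladder network (open output): work backward from the far end, alternating series and parallel combinations. Z_in = 38.1 - j33.57 Ω = 50.78∠-41.4° Ω.

Z = 38.1 - j33.57 Ω = 50.78∠-41.4° Ω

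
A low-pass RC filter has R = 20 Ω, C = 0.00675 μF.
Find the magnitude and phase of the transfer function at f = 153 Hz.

Step 1 — Angular frequency: ω = 2π·153 = 961.3 rad/s.
Step 2 — Transfer function: H(jω) = 1/(1 + jωRC).
Step 3 — Denominator: 1 + jωRC = 1 + j·961.3·20·6.75e-09 = 1 + j0.0001298.
Step 4 — H = 1 - j0.0001298.
Step 5 — Magnitude: |H| = 1 (-0.0 dB); phase: φ = -0.0°.

|H| = 1 (-0.0 dB), φ = -0.0°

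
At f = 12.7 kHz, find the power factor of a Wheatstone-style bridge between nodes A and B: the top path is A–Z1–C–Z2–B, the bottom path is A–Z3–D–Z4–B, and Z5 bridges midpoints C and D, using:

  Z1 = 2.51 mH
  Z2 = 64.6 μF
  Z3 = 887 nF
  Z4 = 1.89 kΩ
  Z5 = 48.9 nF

Step 1 — Angular frequency: ω = 2π·f = 2π·1.27e+04 = 7.98e+04 rad/s.
Step 2 — Component impedances:
  Z1: Z = jωL = j·7.98e+04·0.00251 = 0 + j200.3 Ω
  Z2: Z = 1/(jωC) = -j/(ω·C) = 0 - j0.194 Ω
  Z3: Z = 1/(jωC) = -j/(ω·C) = 0 - j14.13 Ω
  Z4: Z = R = 1890 Ω
  Z5: Z = 1/(jωC) = -j/(ω·C) = 0 - j256.3 Ω
Step 3 — Bridge requires nodal analysis (the Z5 bridge couples midpoints C and D, so the two paths cannot be reduced to a simple series/parallel combination). Setting node B to ground and injecting 1 A at node A, the 3-node admittance system at A, C, D solves to V_A = Z_AB = 250.9 + j681.9 Ω = 726.6∠69.8° Ω.
Step 4 — Power factor: PF = cos(φ) = Re(Z)/|Z| = 250.9/726.6 = 0.3453.
Step 5 — Type: Im(Z) = 681.9 ⇒ lagging (phase φ = 69.8°).

PF = 0.3453 (lagging, φ = 69.8°)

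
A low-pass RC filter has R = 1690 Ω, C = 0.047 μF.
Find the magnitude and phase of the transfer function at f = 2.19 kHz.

Step 1 — Angular frequency: ω = 2π·2190 = 1.376e+04 rad/s.
Step 2 — Transfer function: H(jω) = 1/(1 + jωRC).
Step 3 — Denominator: 1 + jωRC = 1 + j·1.376e+04·1690·4.7e-08 = 1 + j1.093.
Step 4 — H = 0.4557 - j0.498.
Step 5 — Magnitude: |H| = 0.675 (-3.4 dB); phase: φ = -47.5°.

|H| = 0.675 (-3.4 dB), φ = -47.5°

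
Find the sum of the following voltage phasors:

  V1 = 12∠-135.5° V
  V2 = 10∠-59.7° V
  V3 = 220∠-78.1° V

Step 1 — Convert each phasor to rectangular form:
  V1 = 12·(cos(-135.5°) + j·sin(-135.5°)) = -8.559 - j8.411 V
  V2 = 10·(cos(-59.7°) + j·sin(-59.7°)) = 5.045 - j8.634 V
  V3 = 220·(cos(-78.1°) + j·sin(-78.1°)) = 45.36 - j215.3 V
Step 2 — Sum components: V_total = 41.85 - j232.3 V.
Step 3 — Convert to polar: |V_total| = 236.1 V, ∠V_total = -79.8°.

V_total = 236.1∠-79.8° V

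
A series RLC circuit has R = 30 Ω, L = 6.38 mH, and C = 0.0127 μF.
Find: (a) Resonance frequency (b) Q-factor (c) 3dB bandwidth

Step 1 — Resonance: ω₀ = 1/√(LC) = 1/√(0.00638·1.27e-08) = 1.111e+05 rad/s.
Step 2 — f₀ = ω₀/(2π) = 1.768e+04 Hz.
Step 3 — Series Q: Q = ω₀L/R = 1.111e+05·0.00638/30 = 23.63.
Step 4 — Bandwidth: Δω = ω₀/Q = 4702 rad/s; BW = Δω/(2π) = 748.4 Hz.

(a) f₀ = 1.768e+04 Hz  (b) Q = 23.63  (c) BW = 748.4 Hz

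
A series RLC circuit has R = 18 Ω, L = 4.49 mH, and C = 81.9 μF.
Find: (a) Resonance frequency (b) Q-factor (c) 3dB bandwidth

Step 1 — Resonance: ω₀ = 1/√(LC) = 1/√(0.00449·8.19e-05) = 1649 rad/s.
Step 2 — f₀ = ω₀/(2π) = 262.5 Hz.
Step 3 — Series Q: Q = ω₀L/R = 1649·0.00449/18 = 0.4113.
Step 4 — Bandwidth: Δω = ω₀/Q = 4009 rad/s; BW = Δω/(2π) = 638 Hz.

(a) f₀ = 262.5 Hz  (b) Q = 0.4113  (c) BW = 638 Hz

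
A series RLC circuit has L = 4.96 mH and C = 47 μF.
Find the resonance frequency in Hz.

Step 1 — Resonance condition Im(Z)=0 gives ω₀ = 1/√(LC).
Step 2 — ω₀ = 1/√(0.00496·4.7e-05) = 2071 rad/s.
Step 3 — f₀ = ω₀/(2π) = 329.6 Hz.

f₀ = 329.6 Hz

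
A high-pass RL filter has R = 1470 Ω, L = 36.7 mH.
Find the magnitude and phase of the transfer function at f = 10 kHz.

Step 1 — Angular frequency: ω = 2π·1e+04 = 6.283e+04 rad/s.
Step 2 — Transfer function: H(jω) = jωL/(R + jωL).
Step 3 — Numerator jωL = j·2306; denominator R + jωL = 1470 + j2306.
Step 4 — H = 0.711 + j0.4533.
Step 5 — Magnitude: |H| = 0.8432 (-1.5 dB); phase: φ = 32.5°.

|H| = 0.8432 (-1.5 dB), φ = 32.5°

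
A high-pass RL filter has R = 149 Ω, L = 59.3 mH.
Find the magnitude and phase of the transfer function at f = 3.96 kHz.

Step 1 — Angular frequency: ω = 2π·3960 = 2.488e+04 rad/s.
Step 2 — Transfer function: H(jω) = jωL/(R + jωL).
Step 3 — Numerator jωL = j·1475; denominator R + jωL = 149 + j1475.
Step 4 — H = 0.9899 + j0.09997.
Step 5 — Magnitude: |H| = 0.9949 (-0.0 dB); phase: φ = 5.8°.

|H| = 0.9949 (-0.0 dB), φ = 5.8°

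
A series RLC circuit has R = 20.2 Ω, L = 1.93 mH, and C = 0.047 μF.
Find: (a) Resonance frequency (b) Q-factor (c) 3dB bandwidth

Step 1 — Resonance: ω₀ = 1/√(LC) = 1/√(0.00193·4.7e-08) = 1.05e+05 rad/s.
Step 2 — f₀ = ω₀/(2π) = 1.671e+04 Hz.
Step 3 — Series Q: Q = ω₀L/R = 1.05e+05·0.00193/20.2 = 10.03.
Step 4 — Bandwidth: Δω = ω₀/Q = 1.047e+04 rad/s; BW = Δω/(2π) = 1666 Hz.

(a) f₀ = 1.671e+04 Hz  (b) Q = 10.03  (c) BW = 1666 Hz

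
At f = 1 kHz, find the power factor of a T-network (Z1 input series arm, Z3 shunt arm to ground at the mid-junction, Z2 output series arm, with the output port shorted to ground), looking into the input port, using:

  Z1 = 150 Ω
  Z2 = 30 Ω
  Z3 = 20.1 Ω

Step 1 — Angular frequency: ω = 2π·f = 2π·1000 = 6283 rad/s.
Step 2 — Component impedances:
  Z1: Z = R = 150 Ω
  Z2: Z = R = 30 Ω
  Z3: Z = R = 20.1 Ω
Step 3 — With the output port shorted to ground, the output series arm Z2 runs from the junction to ground; the shunt arm Z3 also runs from the junction to ground. They appear in parallel: Z3 || Z2 = 12.04 Ω.
Step 4 — Series with input arm Z1: Z_in = Z1 + (Z3 || Z2) = 162 Ω = 162∠0.0° Ω.
Step 5 — Power factor: PF = cos(φ) = Re(Z)/|Z| = 162/162 = 1.
Step 6 — Type: Im(Z) = 0 ⇒ unity (phase φ = 0.0°).

PF = 1 (unity, φ = 0.0°)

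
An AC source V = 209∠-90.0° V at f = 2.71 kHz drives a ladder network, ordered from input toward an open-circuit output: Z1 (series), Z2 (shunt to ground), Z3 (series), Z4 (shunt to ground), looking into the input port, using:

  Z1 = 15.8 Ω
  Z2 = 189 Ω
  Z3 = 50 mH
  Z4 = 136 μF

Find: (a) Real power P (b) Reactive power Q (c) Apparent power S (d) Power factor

Step 1 — Angular frequency: ω = 2π·f = 2π·2710 = 1.703e+04 rad/s.
Step 2 — Component impedances:
  Z1: Z = R = 15.8 Ω
  Z2: Z = R = 189 Ω
  Z3: Z = jωL = j·1.703e+04·0.05 = 0 + j851.4 Ω
  Z4: Z = 1/(jωC) = -j/(ω·C) = 0 - j0.4318 Ω
Step 3 — Ladder network (open output): work backward from the far end, alternating series and parallel combinations. Z_in = 195.9 + j40 Ω = 200∠11.5° Ω.
Step 4 — Source phasor: V = 209∠-90.0° V = 0 - j209 V.
Step 5 — Current: I = V / Z = -0.2091 - j1.024 A = 1.045∠-101.5° A.
Step 6 — Complex power: S = V·I* = 214 + j43.7 VA.
Step 7 — Real power: P = Re(S) = 214 W.
Step 8 — Reactive power: Q = Im(S) = 43.7 VAR.
Step 9 — Apparent power: |S| = 218.5 VA.
Step 10 — Power factor: PF = P/|S| = 0.9798 (lagging).

(a) P = 214 W  (b) Q = 43.7 VAR  (c) S = 218.5 VA  (d) PF = 0.9798 (lagging)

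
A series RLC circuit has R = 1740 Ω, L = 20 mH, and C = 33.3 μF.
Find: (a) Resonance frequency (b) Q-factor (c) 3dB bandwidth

Step 1 — Resonance: ω₀ = 1/√(LC) = 1/√(0.02·3.33e-05) = 1225 rad/s.
Step 2 — f₀ = ω₀/(2π) = 195 Hz.
Step 3 — Series Q: Q = ω₀L/R = 1225·0.02/1740 = 0.01408.
Step 4 — Bandwidth: Δω = ω₀/Q = 8.7e+04 rad/s; BW = Δω/(2π) = 1.385e+04 Hz.

(a) f₀ = 195 Hz  (b) Q = 0.01408  (c) BW = 1.385e+04 Hz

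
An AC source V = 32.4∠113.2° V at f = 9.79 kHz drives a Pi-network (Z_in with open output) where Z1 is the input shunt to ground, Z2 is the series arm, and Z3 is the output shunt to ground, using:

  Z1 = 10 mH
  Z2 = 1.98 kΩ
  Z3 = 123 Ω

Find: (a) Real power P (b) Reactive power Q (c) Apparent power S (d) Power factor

Step 1 — Angular frequency: ω = 2π·f = 2π·9790 = 6.151e+04 rad/s.
Step 2 — Component impedances:
  Z1: Z = jωL = j·6.151e+04·0.01 = 0 + j615.1 Ω
  Z2: Z = R = 1980 Ω
  Z3: Z = R = 123 Ω
Step 3 — With open output, the series arm Z2 and the output shunt Z3 appear in series to ground: Z2 + Z3 = 2103 Ω.
Step 4 — Parallel with input shunt Z1: Z_in = Z1 || (Z2 + Z3) = 165.7 + j566.6 Ω = 590.4∠73.7° Ω.
Step 5 — Source phasor: V = 32.4∠113.2° V = -12.76 + j29.78 V.
Step 6 — Current: I = V / Z = 0.04234 + j0.03491 A = 0.05488∠39.5° A.
Step 7 — Complex power: S = V·I* = 0.4992 + j1.707 VA.
Step 8 — Real power: P = Re(S) = 0.4992 W.
Step 9 — Reactive power: Q = Im(S) = 1.707 VAR.
Step 10 — Apparent power: |S| = 1.778 VA.
Step 11 — Power factor: PF = P/|S| = 0.2807 (lagging).

(a) P = 0.4992 W  (b) Q = 1.707 VAR  (c) S = 1.778 VA  (d) PF = 0.2807 (lagging)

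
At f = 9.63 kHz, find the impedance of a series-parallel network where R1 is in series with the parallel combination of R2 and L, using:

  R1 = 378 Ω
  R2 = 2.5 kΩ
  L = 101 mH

Step 1 — Angular frequency: ω = 2π·f = 2π·9630 = 6.051e+04 rad/s.
Step 2 — Component impedances:
  R1: Z = R = 378 Ω
  R2: Z = R = 2500 Ω
  L: Z = jωL = j·6.051e+04·0.101 = 0 + j6111 Ω
Step 3 — Parallel branch: R2 || L = 1/(1/R2 + 1/L) = 2142 + j876.1 Ω.
Step 4 — Series with R1: Z_total = R1 + (R2 || L) = 2520 + j876.1 Ω = 2668∠19.2° Ω.

Z = 2520 + j876.1 Ω = 2668∠19.2° Ω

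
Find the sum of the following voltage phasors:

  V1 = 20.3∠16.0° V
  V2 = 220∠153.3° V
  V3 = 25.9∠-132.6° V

Step 1 — Convert each phasor to rectangular form:
  V1 = 20.3·(cos(16.0°) + j·sin(16.0°)) = 19.51 + j5.595 V
  V2 = 220·(cos(153.3°) + j·sin(153.3°)) = -196.5 + j98.85 V
  V3 = 25.9·(cos(-132.6°) + j·sin(-132.6°)) = -17.53 - j19.06 V
Step 2 — Sum components: V_total = -194.6 + j85.38 V.
Step 3 — Convert to polar: |V_total| = 212.5 V, ∠V_total = 156.3°.

V_total = 212.5∠156.3° V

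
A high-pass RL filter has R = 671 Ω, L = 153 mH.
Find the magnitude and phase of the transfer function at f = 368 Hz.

Step 1 — Angular frequency: ω = 2π·368 = 2312 rad/s.
Step 2 — Transfer function: H(jω) = jωL/(R + jωL).
Step 3 — Numerator jωL = j·353.8; denominator R + jωL = 671 + j353.8.
Step 4 — H = 0.2175 + j0.4126.
Step 5 — Magnitude: |H| = 0.4664 (-6.6 dB); phase: φ = 62.2°.

|H| = 0.4664 (-6.6 dB), φ = 62.2°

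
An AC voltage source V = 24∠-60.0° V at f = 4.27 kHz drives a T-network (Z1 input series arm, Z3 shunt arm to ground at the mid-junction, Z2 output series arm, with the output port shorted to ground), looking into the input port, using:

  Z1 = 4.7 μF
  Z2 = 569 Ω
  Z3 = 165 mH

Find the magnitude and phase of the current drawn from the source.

Step 1 — Angular frequency: ω = 2π·f = 2π·4270 = 2.683e+04 rad/s.
Step 2 — Component impedances:
  Z1: Z = 1/(jωC) = -j/(ω·C) = 0 - j7.93 Ω
  Z2: Z = R = 569 Ω
  Z3: Z = jωL = j·2.683e+04·0.165 = 0 + j4427 Ω
Step 3 — With the output port shorted to ground, the output series arm Z2 runs from the junction to ground; the shunt arm Z3 also runs from the junction to ground. They appear in parallel: Z3 || Z2 = 559.8 + j71.95 Ω.
Step 4 — Series with input arm Z1: Z_in = Z1 + (Z3 || Z2) = 559.8 + j64.02 Ω = 563.4∠6.5° Ω.
Step 5 — Source phasor: V = 24∠-60.0° V = 12 - j20.78 V.
Step 6 — Ohm's law: I = V / Z_total = (12 - j20.78) / (559.8 + j64.02) = 0.01697 - j0.03907 A.
Step 7 — Convert to polar: |I| = 0.0426 A, ∠I = -66.5°.

I = 0.0426∠-66.5° A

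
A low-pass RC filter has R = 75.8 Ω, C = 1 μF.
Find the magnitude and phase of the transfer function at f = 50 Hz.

Step 1 — Angular frequency: ω = 2π·50 = 314.2 rad/s.
Step 2 — Transfer function: H(jω) = 1/(1 + jωRC).
Step 3 — Denominator: 1 + jωRC = 1 + j·314.2·75.8·1e-06 = 1 + j0.02381.
Step 4 — H = 0.9994 - j0.0238.
Step 5 — Magnitude: |H| = 0.9997 (-0.0 dB); phase: φ = -1.4°.

|H| = 0.9997 (-0.0 dB), φ = -1.4°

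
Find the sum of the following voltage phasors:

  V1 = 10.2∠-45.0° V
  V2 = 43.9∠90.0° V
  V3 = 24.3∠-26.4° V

Step 1 — Convert each phasor to rectangular form:
  V1 = 10.2·(cos(-45.0°) + j·sin(-45.0°)) = 7.212 - j7.212 V
  V2 = 43.9·(cos(90.0°) + j·sin(90.0°)) = 0 + j43.9 V
  V3 = 24.3·(cos(-26.4°) + j·sin(-26.4°)) = 21.77 - j10.8 V
Step 2 — Sum components: V_total = 28.98 + j25.88 V.
Step 3 — Convert to polar: |V_total| = 38.85 V, ∠V_total = 41.8°.

V_total = 38.85∠41.8° V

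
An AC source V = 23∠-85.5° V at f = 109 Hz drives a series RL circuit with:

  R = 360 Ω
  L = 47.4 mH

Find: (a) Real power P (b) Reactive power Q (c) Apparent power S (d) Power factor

Step 1 — Angular frequency: ω = 2π·f = 2π·109 = 684.9 rad/s.
Step 2 — Component impedances:
  R: Z = R = 360 Ω
  L: Z = jωL = j·684.9·0.0474 = 0 + j32.46 Ω
Step 3 — Series combination: Z_total = R + L = 360 + j32.46 Ω = 361.5∠5.2° Ω.
Step 4 — Source phasor: V = 23∠-85.5° V = 1.805 - j22.93 V.
Step 5 — Current: I = V / Z = -0.0007248 - j0.06363 A = 0.06363∠-90.7° A.
Step 6 — Complex power: S = V·I* = 1.458 + j0.1314 VA.
Step 7 — Real power: P = Re(S) = 1.458 W.
Step 8 — Reactive power: Q = Im(S) = 0.1314 VAR.
Step 9 — Apparent power: |S| = 1.464 VA.
Step 10 — Power factor: PF = P/|S| = 0.996 (lagging).

(a) P = 1.458 W  (b) Q = 0.1314 VAR  (c) S = 1.464 VA  (d) PF = 0.996 (lagging)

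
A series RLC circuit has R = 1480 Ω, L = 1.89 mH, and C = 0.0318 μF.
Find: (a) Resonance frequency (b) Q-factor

Step 1 — Resonance condition Im(Z)=0 gives ω₀ = 1/√(LC).
Step 2 — ω₀ = 1/√(0.00189·3.18e-08) = 1.29e+05 rad/s.
Step 3 — f₀ = ω₀/(2π) = 2.053e+04 Hz.
Step 4 — Series Q: Q = ω₀L/R = 1.29e+05·0.00189/1480 = 0.1647.

(a) f₀ = 2.053e+04 Hz  (b) Q = 0.1647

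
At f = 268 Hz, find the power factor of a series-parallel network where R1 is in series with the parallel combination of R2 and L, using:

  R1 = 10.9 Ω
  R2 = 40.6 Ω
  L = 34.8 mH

Step 1 — Angular frequency: ω = 2π·f = 2π·268 = 1684 rad/s.
Step 2 — Component impedances:
  R1: Z = R = 10.9 Ω
  R2: Z = R = 40.6 Ω
  L: Z = jωL = j·1684·0.0348 = 0 + j58.6 Ω
Step 3 — Parallel branch: R2 || L = 1/(1/R2 + 1/L) = 27.43 + j19.01 Ω.
Step 4 — Series with R1: Z_total = R1 + (R2 || L) = 38.33 + j19.01 Ω = 42.79∠26.4° Ω.
Step 5 — Power factor: PF = cos(φ) = Re(Z)/|Z| = 38.332/42.785 = 0.8959.
Step 6 — Type: Im(Z) = 19.01 ⇒ lagging (phase φ = 26.4°).

PF = 0.8959 (lagging, φ = 26.4°)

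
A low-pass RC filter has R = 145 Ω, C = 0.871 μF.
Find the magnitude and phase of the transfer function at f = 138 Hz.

Step 1 — Angular frequency: ω = 2π·138 = 867.1 rad/s.
Step 2 — Transfer function: H(jω) = 1/(1 + jωRC).
Step 3 — Denominator: 1 + jωRC = 1 + j·867.1·145·8.71e-07 = 1 + j0.1095.
Step 4 — H = 0.9882 - j0.1082.
Step 5 — Magnitude: |H| = 0.9941 (-0.1 dB); phase: φ = -6.2°.

|H| = 0.9941 (-0.1 dB), φ = -6.2°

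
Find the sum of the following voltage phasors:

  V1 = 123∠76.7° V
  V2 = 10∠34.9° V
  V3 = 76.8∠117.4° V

Step 1 — Convert each phasor to rectangular form:
  V1 = 123·(cos(76.7°) + j·sin(76.7°)) = 28.3 + j119.7 V
  V2 = 10·(cos(34.9°) + j·sin(34.9°)) = 8.202 + j5.721 V
  V3 = 76.8·(cos(117.4°) + j·sin(117.4°)) = -35.34 + j68.18 V
Step 2 — Sum components: V_total = 1.154 + j193.6 V.
Step 3 — Convert to polar: |V_total| = 193.6 V, ∠V_total = 89.7°.

V_total = 193.6∠89.7° V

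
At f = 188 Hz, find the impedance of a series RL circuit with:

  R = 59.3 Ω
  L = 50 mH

Step 1 — Angular frequency: ω = 2π·f = 2π·188 = 1181 rad/s.
Step 2 — Component impedances:
  R: Z = R = 59.3 Ω
  L: Z = jωL = j·1181·0.05 = 0 + j59.06 Ω
Step 3 — Series combination: Z_total = R + L = 59.3 + j59.06 Ω = 83.69∠44.9° Ω.

Z = 59.3 + j59.06 Ω = 83.69∠44.9° Ω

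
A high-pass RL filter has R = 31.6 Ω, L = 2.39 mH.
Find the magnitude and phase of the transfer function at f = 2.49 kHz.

Step 1 — Angular frequency: ω = 2π·2490 = 1.565e+04 rad/s.
Step 2 — Transfer function: H(jω) = jωL/(R + jωL).
Step 3 — Numerator jωL = j·37.39; denominator R + jωL = 31.6 + j37.39.
Step 4 — H = 0.5834 + j0.493.
Step 5 — Magnitude: |H| = 0.7638 (-2.3 dB); phase: φ = 40.2°.

|H| = 0.7638 (-2.3 dB), φ = 40.2°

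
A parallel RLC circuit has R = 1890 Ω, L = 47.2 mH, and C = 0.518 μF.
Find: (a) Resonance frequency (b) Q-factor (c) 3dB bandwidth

Step 1 — Resonance: ω₀ = 1/√(LC) = 1/√(0.0472·5.18e-07) = 6395 rad/s.
Step 2 — f₀ = ω₀/(2π) = 1018 Hz.
Step 3 — Parallel Q: Q = R/(ω₀L) = 1890/(6395·0.0472) = 6.261.
Step 4 — Bandwidth: Δω = ω₀/Q = 1021 rad/s; BW = Δω/(2π) = 162.6 Hz.

(a) f₀ = 1018 Hz  (b) Q = 6.261  (c) BW = 162.6 Hz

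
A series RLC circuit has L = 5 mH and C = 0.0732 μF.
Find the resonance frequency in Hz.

Step 1 — Resonance condition Im(Z)=0 gives ω₀ = 1/√(LC).
Step 2 — ω₀ = 1/√(0.005·7.32e-08) = 5.227e+04 rad/s.
Step 3 — f₀ = ω₀/(2π) = 8319 Hz.

f₀ = 8319 Hz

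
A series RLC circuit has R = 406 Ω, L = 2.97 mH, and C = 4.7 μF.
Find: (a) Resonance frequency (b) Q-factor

Step 1 — Resonance condition Im(Z)=0 gives ω₀ = 1/√(LC).
Step 2 — ω₀ = 1/√(0.00297·4.7e-06) = 8464 rad/s.
Step 3 — f₀ = ω₀/(2π) = 1347 Hz.
Step 4 — Series Q: Q = ω₀L/R = 8464·0.00297/406 = 0.06192.

(a) f₀ = 1347 Hz  (b) Q = 0.06192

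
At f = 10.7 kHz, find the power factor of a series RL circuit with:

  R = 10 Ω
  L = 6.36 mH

Step 1 — Angular frequency: ω = 2π·f = 2π·1.07e+04 = 6.723e+04 rad/s.
Step 2 — Component impedances:
  R: Z = R = 10 Ω
  L: Z = jωL = j·6.723e+04·0.00636 = 0 + j427.6 Ω
Step 3 — Series combination: Z_total = R + L = 10 + j427.6 Ω = 427.7∠88.7° Ω.
Step 4 — Power factor: PF = cos(φ) = Re(Z)/|Z| = 10/427.7 = 0.02338.
Step 5 — Type: Im(Z) = 427.6 ⇒ lagging (phase φ = 88.7°).

PF = 0.02338 (lagging, φ = 88.7°)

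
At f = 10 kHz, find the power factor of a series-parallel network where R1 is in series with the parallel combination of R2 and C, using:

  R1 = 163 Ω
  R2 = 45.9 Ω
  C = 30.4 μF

Step 1 — Angular frequency: ω = 2π·f = 2π·1e+04 = 6.283e+04 rad/s.
Step 2 — Component impedances:
  R1: Z = R = 163 Ω
  R2: Z = R = 45.9 Ω
  C: Z = 1/(jωC) = -j/(ω·C) = 0 - j0.5235 Ω
Step 3 — Parallel branch: R2 || C = 1/(1/R2 + 1/C) = 0.005971 - j0.5235 Ω.
Step 4 — Series with R1: Z_total = R1 + (R2 || C) = 163 - j0.5235 Ω = 163∠-0.2° Ω.
Step 5 — Power factor: PF = cos(φ) = Re(Z)/|Z| = 163/163 = 1.
Step 6 — Type: Im(Z) = -0.5235 ⇒ leading (phase φ = -0.2°).

PF = 1 (leading, φ = -0.2°)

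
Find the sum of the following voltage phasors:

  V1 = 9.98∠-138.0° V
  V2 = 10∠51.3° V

Step 1 — Convert each phasor to rectangular form:
  V1 = 9.98·(cos(-138.0°) + j·sin(-138.0°)) = -7.417 - j6.678 V
  V2 = 10·(cos(51.3°) + j·sin(51.3°)) = 6.252 + j7.804 V
Step 2 — Sum components: V_total = -1.164 + j1.126 V.
Step 3 — Convert to polar: |V_total| = 1.62 V, ∠V_total = 135.9°.

V_total = 1.62∠135.9° V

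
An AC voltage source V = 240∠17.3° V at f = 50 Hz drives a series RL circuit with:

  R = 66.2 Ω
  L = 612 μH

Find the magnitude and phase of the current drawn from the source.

Step 1 — Angular frequency: ω = 2π·f = 2π·50 = 314.2 rad/s.
Step 2 — Component impedances:
  R: Z = R = 66.2 Ω
  L: Z = jωL = j·314.2·0.000612 = 0 + j0.1923 Ω
Step 3 — Series combination: Z_total = R + L = 66.2 + j0.1923 Ω = 66.2∠0.2° Ω.
Step 4 — Source phasor: V = 240∠17.3° V = 229.1 + j71.37 V.
Step 5 — Ohm's law: I = V / Z_total = (229.1 + j71.37) / (66.2 + j0.1923) = 3.464 + j1.068 A.
Step 6 — Convert to polar: |I| = 3.625 A, ∠I = 17.1°.

I = 3.625∠17.1° A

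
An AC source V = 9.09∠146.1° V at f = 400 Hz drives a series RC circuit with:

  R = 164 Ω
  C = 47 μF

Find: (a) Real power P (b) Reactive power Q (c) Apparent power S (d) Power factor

Step 1 — Angular frequency: ω = 2π·f = 2π·400 = 2513 rad/s.
Step 2 — Component impedances:
  R: Z = R = 164 Ω
  C: Z = 1/(jωC) = -j/(ω·C) = 0 - j8.466 Ω
Step 3 — Series combination: Z_total = R + C = 164 - j8.466 Ω = 164.2∠-3.0° Ω.
Step 4 — Source phasor: V = 9.09∠146.1° V = -7.545 + j5.07 V.
Step 5 — Current: I = V / Z = -0.04747 + j0.02846 A = 0.05535∠149.1° A.
Step 6 — Complex power: S = V·I* = 0.5025 - j0.02594 VA.
Step 7 — Real power: P = Re(S) = 0.5025 W.
Step 8 — Reactive power: Q = Im(S) = -0.02594 VAR.
Step 9 — Apparent power: |S| = 0.5032 VA.
Step 10 — Power factor: PF = P/|S| = 0.9987 (leading).

(a) P = 0.5025 W  (b) Q = -0.02594 VAR  (c) S = 0.5032 VA  (d) PF = 0.9987 (leading)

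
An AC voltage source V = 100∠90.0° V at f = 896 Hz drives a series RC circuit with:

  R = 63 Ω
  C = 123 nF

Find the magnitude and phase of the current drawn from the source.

Step 1 — Angular frequency: ω = 2π·f = 2π·896 = 5630 rad/s.
Step 2 — Component impedances:
  R: Z = R = 63 Ω
  C: Z = 1/(jωC) = -j/(ω·C) = 0 - j1444 Ω
Step 3 — Series combination: Z_total = R + C = 63 - j1444 Ω = 1446∠-87.5° Ω.
Step 4 — Source phasor: V = 100∠90.0° V = 0 + j100 V.
Step 5 — Ohm's law: I = V / Z_total = (0 + j100) / (63 - j1444) = -0.06911 + j0.003015 A.
Step 6 — Convert to polar: |I| = 0.06918 A, ∠I = 177.5°.

I = 0.06918∠177.5° A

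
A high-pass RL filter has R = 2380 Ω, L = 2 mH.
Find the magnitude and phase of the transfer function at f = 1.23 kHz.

Step 1 — Angular frequency: ω = 2π·1230 = 7728 rad/s.
Step 2 — Transfer function: H(jω) = jωL/(R + jωL).
Step 3 — Numerator jωL = j·15.46; denominator R + jωL = 2380 + j15.46.
Step 4 — H = 4.218e-05 + j0.006494.
Step 5 — Magnitude: |H| = 0.006494 (-43.7 dB); phase: φ = 89.6°.

|H| = 0.006494 (-43.7 dB), φ = 89.6°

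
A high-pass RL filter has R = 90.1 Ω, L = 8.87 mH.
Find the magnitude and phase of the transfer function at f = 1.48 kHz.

Step 1 — Angular frequency: ω = 2π·1480 = 9299 rad/s.
Step 2 — Transfer function: H(jω) = jωL/(R + jωL).
Step 3 — Numerator jωL = j·82.48; denominator R + jωL = 90.1 + j82.48.
Step 4 — H = 0.456 + j0.4981.
Step 5 — Magnitude: |H| = 0.6752 (-3.4 dB); phase: φ = 47.5°.

|H| = 0.6752 (-3.4 dB), φ = 47.5°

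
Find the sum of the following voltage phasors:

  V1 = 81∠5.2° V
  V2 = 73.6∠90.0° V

Step 1 — Convert each phasor to rectangular form:
  V1 = 81·(cos(5.2°) + j·sin(5.2°)) = 80.67 + j7.341 V
  V2 = 73.6·(cos(90.0°) + j·sin(90.0°)) = 0 + j73.6 V
Step 2 — Sum components: V_total = 80.67 + j80.94 V.
Step 3 — Convert to polar: |V_total| = 114.3 V, ∠V_total = 45.1°.

V_total = 114.3∠45.1° V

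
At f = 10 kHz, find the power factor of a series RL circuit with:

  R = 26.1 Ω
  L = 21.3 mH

Step 1 — Angular frequency: ω = 2π·f = 2π·1e+04 = 6.283e+04 rad/s.
Step 2 — Component impedances:
  R: Z = R = 26.1 Ω
  L: Z = jωL = j·6.283e+04·0.0213 = 0 + j1338 Ω
Step 3 — Series combination: Z_total = R + L = 26.1 + j1338 Ω = 1339∠88.9° Ω.
Step 4 — Power factor: PF = cos(φ) = Re(Z)/|Z| = 26.1/1338.6 = 0.0195.
Step 5 — Type: Im(Z) = 1338 ⇒ lagging (phase φ = 88.9°).

PF = 0.0195 (lagging, φ = 88.9°)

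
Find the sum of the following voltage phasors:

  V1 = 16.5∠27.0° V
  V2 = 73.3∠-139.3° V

Step 1 — Convert each phasor to rectangular form:
  V1 = 16.5·(cos(27.0°) + j·sin(27.0°)) = 14.7 + j7.491 V
  V2 = 73.3·(cos(-139.3°) + j·sin(-139.3°)) = -55.57 - j47.8 V
Step 2 — Sum components: V_total = -40.87 - j40.31 V.
Step 3 — Convert to polar: |V_total| = 57.4 V, ∠V_total = -135.4°.

V_total = 57.4∠-135.4° V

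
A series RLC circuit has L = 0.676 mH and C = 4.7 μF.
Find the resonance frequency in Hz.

Step 1 — Resonance condition Im(Z)=0 gives ω₀ = 1/√(LC).
Step 2 — ω₀ = 1/√(0.000676·4.7e-06) = 1.774e+04 rad/s.
Step 3 — f₀ = ω₀/(2π) = 2824 Hz.

f₀ = 2824 Hz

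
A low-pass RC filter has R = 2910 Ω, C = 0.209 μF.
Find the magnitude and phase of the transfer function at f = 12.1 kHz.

Step 1 — Angular frequency: ω = 2π·1.21e+04 = 7.603e+04 rad/s.
Step 2 — Transfer function: H(jω) = 1/(1 + jωRC).
Step 3 — Denominator: 1 + jωRC = 1 + j·7.603e+04·2910·2.09e-07 = 1 + j46.24.
Step 4 — H = 0.0004675 - j0.02162.
Step 5 — Magnitude: |H| = 0.02162 (-33.3 dB); phase: φ = -88.8°.

|H| = 0.02162 (-33.3 dB), φ = -88.8°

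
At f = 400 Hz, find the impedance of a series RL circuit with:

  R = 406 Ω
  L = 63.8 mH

Step 1 — Angular frequency: ω = 2π·f = 2π·400 = 2513 rad/s.
Step 2 — Component impedances:
  R: Z = R = 406 Ω
  L: Z = jωL = j·2513·0.0638 = 0 + j160.3 Ω
Step 3 — Series combination: Z_total = R + L = 406 + j160.3 Ω = 436.5∠21.6° Ω.

Z = 406 + j160.3 Ω = 436.5∠21.6° Ω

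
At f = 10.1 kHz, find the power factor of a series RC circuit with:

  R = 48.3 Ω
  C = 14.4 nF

Step 1 — Angular frequency: ω = 2π·f = 2π·1.01e+04 = 6.346e+04 rad/s.
Step 2 — Component impedances:
  R: Z = R = 48.3 Ω
  C: Z = 1/(jωC) = -j/(ω·C) = 0 - j1094 Ω
Step 3 — Series combination: Z_total = R + C = 48.3 - j1094 Ω = 1095∠-87.5° Ω.
Step 4 — Power factor: PF = cos(φ) = Re(Z)/|Z| = 48.3/1095.4 = 0.04409.
Step 5 — Type: Im(Z) = -1094 ⇒ leading (phase φ = -87.5°).

PF = 0.04409 (leading, φ = -87.5°)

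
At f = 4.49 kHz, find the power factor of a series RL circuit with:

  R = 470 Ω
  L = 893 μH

Step 1 — Angular frequency: ω = 2π·f = 2π·4490 = 2.821e+04 rad/s.
Step 2 — Component impedances:
  R: Z = R = 470 Ω
  L: Z = jωL = j·2.821e+04·0.000893 = 0 + j25.19 Ω
Step 3 — Series combination: Z_total = R + L = 470 + j25.19 Ω = 470.7∠3.1° Ω.
Step 4 — Power factor: PF = cos(φ) = Re(Z)/|Z| = 470/470.67 = 0.9986.
Step 5 — Type: Im(Z) = 25.19 ⇒ lagging (phase φ = 3.1°).

PF = 0.9986 (lagging, φ = 3.1°)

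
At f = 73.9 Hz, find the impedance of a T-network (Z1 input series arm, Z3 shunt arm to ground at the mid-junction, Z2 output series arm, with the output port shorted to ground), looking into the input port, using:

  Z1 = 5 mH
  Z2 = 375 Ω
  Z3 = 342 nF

Step 1 — Angular frequency: ω = 2π·f = 2π·73.9 = 464.3 rad/s.
Step 2 — Component impedances:
  Z1: Z = jωL = j·464.3·0.005 = 0 + j2.322 Ω
  Z2: Z = R = 375 Ω
  Z3: Z = 1/(jωC) = -j/(ω·C) = 0 - j6297 Ω
Step 3 — With the output port shorted to ground, the output series arm Z2 runs from the junction to ground; the shunt arm Z3 also runs from the junction to ground. They appear in parallel: Z3 || Z2 = 373.7 - j22.25 Ω.
Step 4 — Series with input arm Z1: Z_in = Z1 + (Z3 || Z2) = 373.7 - j19.93 Ω = 374.2∠-3.1° Ω.

Z = 373.7 - j19.93 Ω = 374.2∠-3.1° Ω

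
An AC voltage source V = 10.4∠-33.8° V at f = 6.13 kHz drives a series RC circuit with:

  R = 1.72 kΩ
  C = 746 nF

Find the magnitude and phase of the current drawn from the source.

Step 1 — Angular frequency: ω = 2π·f = 2π·6130 = 3.852e+04 rad/s.
Step 2 — Component impedances:
  R: Z = R = 1720 Ω
  C: Z = 1/(jωC) = -j/(ω·C) = 0 - j34.8 Ω
Step 3 — Series combination: Z_total = R + C = 1720 - j34.8 Ω = 1720∠-1.2° Ω.
Step 4 — Source phasor: V = 10.4∠-33.8° V = 8.642 - j5.785 V.
Step 5 — Ohm's law: I = V / Z_total = (8.642 - j5.785) / (1720 - j34.8) = 0.005091 - j0.003261 A.
Step 6 — Convert to polar: |I| = 0.006045 A, ∠I = -32.6°.

I = 0.006045∠-32.6° A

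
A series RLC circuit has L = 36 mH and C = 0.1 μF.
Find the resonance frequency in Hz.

Step 1 — Resonance condition Im(Z)=0 gives ω₀ = 1/√(LC).
Step 2 — ω₀ = 1/√(0.036·1e-07) = 1.667e+04 rad/s.
Step 3 — f₀ = ω₀/(2π) = 2653 Hz.

f₀ = 2653 Hz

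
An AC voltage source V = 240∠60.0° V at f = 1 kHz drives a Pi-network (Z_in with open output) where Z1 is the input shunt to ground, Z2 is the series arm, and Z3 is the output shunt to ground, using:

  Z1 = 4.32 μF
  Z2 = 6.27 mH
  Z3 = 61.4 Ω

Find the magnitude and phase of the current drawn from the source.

Step 1 — Angular frequency: ω = 2π·f = 2π·1000 = 6283 rad/s.
Step 2 — Component impedances:
  Z1: Z = 1/(jωC) = -j/(ω·C) = 0 - j36.84 Ω
  Z2: Z = jωL = j·6283·0.00627 = 0 + j39.4 Ω
  Z3: Z = R = 61.4 Ω
Step 3 — With open output, the series arm Z2 and the output shunt Z3 appear in series to ground: Z2 + Z3 = 61.4 + j39.4 Ω.
Step 4 — Parallel with input shunt Z1: Z_in = Z1 || (Z2 + Z3) = 22.07 - j37.76 Ω = 43.73∠-59.7° Ω.
Step 5 — Source phasor: V = 240∠60.0° V = 120 + j207.8 V.
Step 6 — Ohm's law: I = V / Z_total = (120 + j207.8) / (22.07 - j37.76) = -2.719 + j4.767 A.
Step 7 — Convert to polar: |I| = 5.488 A, ∠I = 119.7°.

I = 5.488∠119.7° A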